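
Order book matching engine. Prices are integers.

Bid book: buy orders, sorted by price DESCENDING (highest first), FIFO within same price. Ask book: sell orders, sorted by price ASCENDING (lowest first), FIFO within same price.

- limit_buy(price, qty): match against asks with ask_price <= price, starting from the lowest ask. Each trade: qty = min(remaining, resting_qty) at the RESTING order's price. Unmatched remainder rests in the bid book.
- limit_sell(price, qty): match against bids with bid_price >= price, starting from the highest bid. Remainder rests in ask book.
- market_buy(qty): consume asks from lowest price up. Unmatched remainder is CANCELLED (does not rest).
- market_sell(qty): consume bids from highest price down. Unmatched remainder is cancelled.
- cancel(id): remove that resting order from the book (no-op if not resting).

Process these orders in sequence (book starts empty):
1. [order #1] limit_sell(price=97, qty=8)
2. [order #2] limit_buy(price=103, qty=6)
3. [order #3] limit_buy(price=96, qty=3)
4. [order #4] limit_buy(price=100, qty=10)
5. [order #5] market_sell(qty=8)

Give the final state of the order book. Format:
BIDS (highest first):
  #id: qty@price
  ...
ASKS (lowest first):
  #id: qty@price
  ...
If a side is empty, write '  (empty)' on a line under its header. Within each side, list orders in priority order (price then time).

Answer: BIDS (highest first):
  #3: 3@96
ASKS (lowest first):
  (empty)

Derivation:
After op 1 [order #1] limit_sell(price=97, qty=8): fills=none; bids=[-] asks=[#1:8@97]
After op 2 [order #2] limit_buy(price=103, qty=6): fills=#2x#1:6@97; bids=[-] asks=[#1:2@97]
After op 3 [order #3] limit_buy(price=96, qty=3): fills=none; bids=[#3:3@96] asks=[#1:2@97]
After op 4 [order #4] limit_buy(price=100, qty=10): fills=#4x#1:2@97; bids=[#4:8@100 #3:3@96] asks=[-]
After op 5 [order #5] market_sell(qty=8): fills=#4x#5:8@100; bids=[#3:3@96] asks=[-]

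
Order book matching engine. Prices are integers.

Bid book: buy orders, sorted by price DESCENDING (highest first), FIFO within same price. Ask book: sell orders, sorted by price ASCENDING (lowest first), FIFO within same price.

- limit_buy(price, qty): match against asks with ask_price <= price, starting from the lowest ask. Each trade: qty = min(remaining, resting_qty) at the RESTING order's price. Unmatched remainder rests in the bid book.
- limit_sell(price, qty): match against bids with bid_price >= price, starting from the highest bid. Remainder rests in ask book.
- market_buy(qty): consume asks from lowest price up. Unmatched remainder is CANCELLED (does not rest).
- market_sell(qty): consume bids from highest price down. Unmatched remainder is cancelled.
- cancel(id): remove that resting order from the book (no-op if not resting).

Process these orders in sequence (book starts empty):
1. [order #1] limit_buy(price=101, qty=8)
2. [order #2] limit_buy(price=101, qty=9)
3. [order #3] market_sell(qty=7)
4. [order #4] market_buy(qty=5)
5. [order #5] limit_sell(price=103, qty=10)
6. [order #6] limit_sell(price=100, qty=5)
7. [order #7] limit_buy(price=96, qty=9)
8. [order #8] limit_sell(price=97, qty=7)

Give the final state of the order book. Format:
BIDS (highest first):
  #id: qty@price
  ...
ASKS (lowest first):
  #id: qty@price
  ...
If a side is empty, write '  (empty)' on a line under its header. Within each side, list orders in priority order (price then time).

Answer: BIDS (highest first):
  #7: 9@96
ASKS (lowest first):
  #8: 2@97
  #5: 10@103

Derivation:
After op 1 [order #1] limit_buy(price=101, qty=8): fills=none; bids=[#1:8@101] asks=[-]
After op 2 [order #2] limit_buy(price=101, qty=9): fills=none; bids=[#1:8@101 #2:9@101] asks=[-]
After op 3 [order #3] market_sell(qty=7): fills=#1x#3:7@101; bids=[#1:1@101 #2:9@101] asks=[-]
After op 4 [order #4] market_buy(qty=5): fills=none; bids=[#1:1@101 #2:9@101] asks=[-]
After op 5 [order #5] limit_sell(price=103, qty=10): fills=none; bids=[#1:1@101 #2:9@101] asks=[#5:10@103]
After op 6 [order #6] limit_sell(price=100, qty=5): fills=#1x#6:1@101 #2x#6:4@101; bids=[#2:5@101] asks=[#5:10@103]
After op 7 [order #7] limit_buy(price=96, qty=9): fills=none; bids=[#2:5@101 #7:9@96] asks=[#5:10@103]
After op 8 [order #8] limit_sell(price=97, qty=7): fills=#2x#8:5@101; bids=[#7:9@96] asks=[#8:2@97 #5:10@103]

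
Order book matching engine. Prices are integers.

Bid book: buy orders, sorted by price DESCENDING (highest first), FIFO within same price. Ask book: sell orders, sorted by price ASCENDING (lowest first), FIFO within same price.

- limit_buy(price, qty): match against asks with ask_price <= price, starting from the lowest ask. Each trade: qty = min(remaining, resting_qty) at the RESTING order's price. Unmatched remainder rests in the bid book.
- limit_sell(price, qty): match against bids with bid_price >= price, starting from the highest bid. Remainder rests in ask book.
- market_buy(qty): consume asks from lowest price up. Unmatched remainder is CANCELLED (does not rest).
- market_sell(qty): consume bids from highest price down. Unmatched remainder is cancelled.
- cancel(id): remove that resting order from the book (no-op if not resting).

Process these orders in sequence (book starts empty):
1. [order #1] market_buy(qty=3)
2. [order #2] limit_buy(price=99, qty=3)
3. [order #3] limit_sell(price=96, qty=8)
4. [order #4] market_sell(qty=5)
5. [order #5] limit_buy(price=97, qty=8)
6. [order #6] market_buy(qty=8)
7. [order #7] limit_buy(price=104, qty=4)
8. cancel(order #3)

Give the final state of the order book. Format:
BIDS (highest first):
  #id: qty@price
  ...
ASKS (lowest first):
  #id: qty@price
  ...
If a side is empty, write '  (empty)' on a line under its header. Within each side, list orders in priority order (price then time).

After op 1 [order #1] market_buy(qty=3): fills=none; bids=[-] asks=[-]
After op 2 [order #2] limit_buy(price=99, qty=3): fills=none; bids=[#2:3@99] asks=[-]
After op 3 [order #3] limit_sell(price=96, qty=8): fills=#2x#3:3@99; bids=[-] asks=[#3:5@96]
After op 4 [order #4] market_sell(qty=5): fills=none; bids=[-] asks=[#3:5@96]
After op 5 [order #5] limit_buy(price=97, qty=8): fills=#5x#3:5@96; bids=[#5:3@97] asks=[-]
After op 6 [order #6] market_buy(qty=8): fills=none; bids=[#5:3@97] asks=[-]
After op 7 [order #7] limit_buy(price=104, qty=4): fills=none; bids=[#7:4@104 #5:3@97] asks=[-]
After op 8 cancel(order #3): fills=none; bids=[#7:4@104 #5:3@97] asks=[-]

Answer: BIDS (highest first):
  #7: 4@104
  #5: 3@97
ASKS (lowest first):
  (empty)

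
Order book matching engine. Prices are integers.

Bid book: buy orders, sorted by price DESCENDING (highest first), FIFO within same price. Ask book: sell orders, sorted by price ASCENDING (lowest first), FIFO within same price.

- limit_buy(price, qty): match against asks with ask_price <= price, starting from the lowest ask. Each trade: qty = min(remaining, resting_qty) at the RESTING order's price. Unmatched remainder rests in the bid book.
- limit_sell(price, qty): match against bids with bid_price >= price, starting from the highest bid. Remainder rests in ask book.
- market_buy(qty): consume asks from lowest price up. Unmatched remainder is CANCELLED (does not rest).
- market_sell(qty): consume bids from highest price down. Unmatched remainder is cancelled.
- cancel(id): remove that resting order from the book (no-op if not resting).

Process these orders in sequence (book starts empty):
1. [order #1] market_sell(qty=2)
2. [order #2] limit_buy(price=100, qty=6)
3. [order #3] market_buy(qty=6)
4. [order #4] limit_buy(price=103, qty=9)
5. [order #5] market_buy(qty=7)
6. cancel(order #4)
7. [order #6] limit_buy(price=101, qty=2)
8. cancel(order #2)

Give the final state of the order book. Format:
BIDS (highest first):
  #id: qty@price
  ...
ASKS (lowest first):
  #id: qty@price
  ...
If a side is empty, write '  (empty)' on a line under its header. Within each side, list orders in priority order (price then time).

After op 1 [order #1] market_sell(qty=2): fills=none; bids=[-] asks=[-]
After op 2 [order #2] limit_buy(price=100, qty=6): fills=none; bids=[#2:6@100] asks=[-]
After op 3 [order #3] market_buy(qty=6): fills=none; bids=[#2:6@100] asks=[-]
After op 4 [order #4] limit_buy(price=103, qty=9): fills=none; bids=[#4:9@103 #2:6@100] asks=[-]
After op 5 [order #5] market_buy(qty=7): fills=none; bids=[#4:9@103 #2:6@100] asks=[-]
After op 6 cancel(order #4): fills=none; bids=[#2:6@100] asks=[-]
After op 7 [order #6] limit_buy(price=101, qty=2): fills=none; bids=[#6:2@101 #2:6@100] asks=[-]
After op 8 cancel(order #2): fills=none; bids=[#6:2@101] asks=[-]

Answer: BIDS (highest first):
  #6: 2@101
ASKS (lowest first):
  (empty)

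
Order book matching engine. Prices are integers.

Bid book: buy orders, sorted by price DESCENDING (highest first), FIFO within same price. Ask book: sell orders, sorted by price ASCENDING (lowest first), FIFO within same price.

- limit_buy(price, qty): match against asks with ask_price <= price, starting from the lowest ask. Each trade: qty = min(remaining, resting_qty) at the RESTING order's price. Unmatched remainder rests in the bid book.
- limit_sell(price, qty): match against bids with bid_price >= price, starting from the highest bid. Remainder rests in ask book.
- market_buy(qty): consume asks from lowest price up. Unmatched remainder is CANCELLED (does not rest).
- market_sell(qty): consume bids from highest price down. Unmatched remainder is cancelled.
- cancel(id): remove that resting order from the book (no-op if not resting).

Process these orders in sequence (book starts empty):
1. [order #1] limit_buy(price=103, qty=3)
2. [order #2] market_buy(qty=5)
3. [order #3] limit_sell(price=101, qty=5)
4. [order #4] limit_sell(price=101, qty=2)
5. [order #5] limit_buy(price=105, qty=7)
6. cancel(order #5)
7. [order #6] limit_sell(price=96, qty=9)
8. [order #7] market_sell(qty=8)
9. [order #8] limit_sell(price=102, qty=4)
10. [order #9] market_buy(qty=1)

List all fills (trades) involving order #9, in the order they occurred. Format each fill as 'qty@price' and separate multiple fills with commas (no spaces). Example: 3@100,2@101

After op 1 [order #1] limit_buy(price=103, qty=3): fills=none; bids=[#1:3@103] asks=[-]
After op 2 [order #2] market_buy(qty=5): fills=none; bids=[#1:3@103] asks=[-]
After op 3 [order #3] limit_sell(price=101, qty=5): fills=#1x#3:3@103; bids=[-] asks=[#3:2@101]
After op 4 [order #4] limit_sell(price=101, qty=2): fills=none; bids=[-] asks=[#3:2@101 #4:2@101]
After op 5 [order #5] limit_buy(price=105, qty=7): fills=#5x#3:2@101 #5x#4:2@101; bids=[#5:3@105] asks=[-]
After op 6 cancel(order #5): fills=none; bids=[-] asks=[-]
After op 7 [order #6] limit_sell(price=96, qty=9): fills=none; bids=[-] asks=[#6:9@96]
After op 8 [order #7] market_sell(qty=8): fills=none; bids=[-] asks=[#6:9@96]
After op 9 [order #8] limit_sell(price=102, qty=4): fills=none; bids=[-] asks=[#6:9@96 #8:4@102]
After op 10 [order #9] market_buy(qty=1): fills=#9x#6:1@96; bids=[-] asks=[#6:8@96 #8:4@102]

Answer: 1@96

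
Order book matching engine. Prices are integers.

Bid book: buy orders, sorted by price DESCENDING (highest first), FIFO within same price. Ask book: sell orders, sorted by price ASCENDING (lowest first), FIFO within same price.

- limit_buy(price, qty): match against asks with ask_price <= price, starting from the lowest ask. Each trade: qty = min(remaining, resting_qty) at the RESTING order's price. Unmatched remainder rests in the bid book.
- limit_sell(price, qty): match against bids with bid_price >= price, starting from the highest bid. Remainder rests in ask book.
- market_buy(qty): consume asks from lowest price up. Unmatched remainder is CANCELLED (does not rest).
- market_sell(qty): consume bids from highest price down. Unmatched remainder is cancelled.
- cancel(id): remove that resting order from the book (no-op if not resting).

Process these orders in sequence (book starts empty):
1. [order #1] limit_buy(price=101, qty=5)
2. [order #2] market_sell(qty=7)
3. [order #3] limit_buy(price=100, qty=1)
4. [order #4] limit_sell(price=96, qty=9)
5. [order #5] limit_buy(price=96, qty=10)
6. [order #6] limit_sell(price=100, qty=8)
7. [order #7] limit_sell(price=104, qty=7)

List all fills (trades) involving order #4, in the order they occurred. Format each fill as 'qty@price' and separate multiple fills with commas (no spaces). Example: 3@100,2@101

After op 1 [order #1] limit_buy(price=101, qty=5): fills=none; bids=[#1:5@101] asks=[-]
After op 2 [order #2] market_sell(qty=7): fills=#1x#2:5@101; bids=[-] asks=[-]
After op 3 [order #3] limit_buy(price=100, qty=1): fills=none; bids=[#3:1@100] asks=[-]
After op 4 [order #4] limit_sell(price=96, qty=9): fills=#3x#4:1@100; bids=[-] asks=[#4:8@96]
After op 5 [order #5] limit_buy(price=96, qty=10): fills=#5x#4:8@96; bids=[#5:2@96] asks=[-]
After op 6 [order #6] limit_sell(price=100, qty=8): fills=none; bids=[#5:2@96] asks=[#6:8@100]
After op 7 [order #7] limit_sell(price=104, qty=7): fills=none; bids=[#5:2@96] asks=[#6:8@100 #7:7@104]

Answer: 1@100,8@96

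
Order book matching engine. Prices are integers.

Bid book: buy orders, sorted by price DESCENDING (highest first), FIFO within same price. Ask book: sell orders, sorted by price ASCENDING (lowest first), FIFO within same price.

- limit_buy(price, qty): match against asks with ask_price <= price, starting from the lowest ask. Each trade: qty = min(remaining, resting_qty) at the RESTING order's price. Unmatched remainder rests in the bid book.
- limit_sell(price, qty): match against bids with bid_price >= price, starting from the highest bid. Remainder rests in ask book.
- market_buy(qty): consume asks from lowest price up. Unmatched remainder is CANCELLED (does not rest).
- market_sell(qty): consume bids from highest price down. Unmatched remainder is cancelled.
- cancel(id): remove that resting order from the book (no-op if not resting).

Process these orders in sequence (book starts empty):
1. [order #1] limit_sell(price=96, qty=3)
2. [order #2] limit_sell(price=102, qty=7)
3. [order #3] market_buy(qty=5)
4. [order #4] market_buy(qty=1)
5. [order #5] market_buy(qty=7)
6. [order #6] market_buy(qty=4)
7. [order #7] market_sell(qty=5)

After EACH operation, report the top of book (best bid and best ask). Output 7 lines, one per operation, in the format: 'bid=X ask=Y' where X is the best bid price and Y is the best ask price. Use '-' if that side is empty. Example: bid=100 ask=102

Answer: bid=- ask=96
bid=- ask=96
bid=- ask=102
bid=- ask=102
bid=- ask=-
bid=- ask=-
bid=- ask=-

Derivation:
After op 1 [order #1] limit_sell(price=96, qty=3): fills=none; bids=[-] asks=[#1:3@96]
After op 2 [order #2] limit_sell(price=102, qty=7): fills=none; bids=[-] asks=[#1:3@96 #2:7@102]
After op 3 [order #3] market_buy(qty=5): fills=#3x#1:3@96 #3x#2:2@102; bids=[-] asks=[#2:5@102]
After op 4 [order #4] market_buy(qty=1): fills=#4x#2:1@102; bids=[-] asks=[#2:4@102]
After op 5 [order #5] market_buy(qty=7): fills=#5x#2:4@102; bids=[-] asks=[-]
After op 6 [order #6] market_buy(qty=4): fills=none; bids=[-] asks=[-]
After op 7 [order #7] market_sell(qty=5): fills=none; bids=[-] asks=[-]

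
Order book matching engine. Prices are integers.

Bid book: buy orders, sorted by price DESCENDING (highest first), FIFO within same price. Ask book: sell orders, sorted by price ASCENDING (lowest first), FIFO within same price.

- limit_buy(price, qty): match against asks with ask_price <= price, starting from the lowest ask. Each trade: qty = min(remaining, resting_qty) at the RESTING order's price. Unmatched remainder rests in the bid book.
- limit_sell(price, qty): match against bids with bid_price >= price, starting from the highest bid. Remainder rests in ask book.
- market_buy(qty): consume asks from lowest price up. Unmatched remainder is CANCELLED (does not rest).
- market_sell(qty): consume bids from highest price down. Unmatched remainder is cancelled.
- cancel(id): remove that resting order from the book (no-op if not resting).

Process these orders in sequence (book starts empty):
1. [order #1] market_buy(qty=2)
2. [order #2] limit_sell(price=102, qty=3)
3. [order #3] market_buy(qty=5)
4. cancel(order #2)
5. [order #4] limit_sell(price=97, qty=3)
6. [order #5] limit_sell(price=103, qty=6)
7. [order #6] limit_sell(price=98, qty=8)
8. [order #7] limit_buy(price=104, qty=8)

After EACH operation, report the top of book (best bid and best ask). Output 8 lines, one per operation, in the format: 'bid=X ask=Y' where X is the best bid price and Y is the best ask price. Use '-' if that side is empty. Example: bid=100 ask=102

Answer: bid=- ask=-
bid=- ask=102
bid=- ask=-
bid=- ask=-
bid=- ask=97
bid=- ask=97
bid=- ask=97
bid=- ask=98

Derivation:
After op 1 [order #1] market_buy(qty=2): fills=none; bids=[-] asks=[-]
After op 2 [order #2] limit_sell(price=102, qty=3): fills=none; bids=[-] asks=[#2:3@102]
After op 3 [order #3] market_buy(qty=5): fills=#3x#2:3@102; bids=[-] asks=[-]
After op 4 cancel(order #2): fills=none; bids=[-] asks=[-]
After op 5 [order #4] limit_sell(price=97, qty=3): fills=none; bids=[-] asks=[#4:3@97]
After op 6 [order #5] limit_sell(price=103, qty=6): fills=none; bids=[-] asks=[#4:3@97 #5:6@103]
After op 7 [order #6] limit_sell(price=98, qty=8): fills=none; bids=[-] asks=[#4:3@97 #6:8@98 #5:6@103]
After op 8 [order #7] limit_buy(price=104, qty=8): fills=#7x#4:3@97 #7x#6:5@98; bids=[-] asks=[#6:3@98 #5:6@103]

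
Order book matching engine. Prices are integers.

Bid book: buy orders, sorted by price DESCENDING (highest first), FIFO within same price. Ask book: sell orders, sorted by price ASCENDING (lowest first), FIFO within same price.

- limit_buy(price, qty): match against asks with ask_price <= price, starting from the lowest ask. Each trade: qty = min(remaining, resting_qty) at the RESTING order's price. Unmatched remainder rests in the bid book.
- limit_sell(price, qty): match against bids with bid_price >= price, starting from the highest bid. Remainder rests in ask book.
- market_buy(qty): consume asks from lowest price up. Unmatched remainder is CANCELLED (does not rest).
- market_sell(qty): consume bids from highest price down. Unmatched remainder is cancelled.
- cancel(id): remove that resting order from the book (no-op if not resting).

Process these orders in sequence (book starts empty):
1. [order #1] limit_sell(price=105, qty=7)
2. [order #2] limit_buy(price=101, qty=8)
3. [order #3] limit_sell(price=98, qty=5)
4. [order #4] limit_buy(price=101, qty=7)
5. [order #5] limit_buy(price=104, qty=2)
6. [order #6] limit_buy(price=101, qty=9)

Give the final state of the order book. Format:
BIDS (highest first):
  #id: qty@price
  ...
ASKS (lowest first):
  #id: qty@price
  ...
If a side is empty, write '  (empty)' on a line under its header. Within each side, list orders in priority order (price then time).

Answer: BIDS (highest first):
  #5: 2@104
  #2: 3@101
  #4: 7@101
  #6: 9@101
ASKS (lowest first):
  #1: 7@105

Derivation:
After op 1 [order #1] limit_sell(price=105, qty=7): fills=none; bids=[-] asks=[#1:7@105]
After op 2 [order #2] limit_buy(price=101, qty=8): fills=none; bids=[#2:8@101] asks=[#1:7@105]
After op 3 [order #3] limit_sell(price=98, qty=5): fills=#2x#3:5@101; bids=[#2:3@101] asks=[#1:7@105]
After op 4 [order #4] limit_buy(price=101, qty=7): fills=none; bids=[#2:3@101 #4:7@101] asks=[#1:7@105]
After op 5 [order #5] limit_buy(price=104, qty=2): fills=none; bids=[#5:2@104 #2:3@101 #4:7@101] asks=[#1:7@105]
After op 6 [order #6] limit_buy(price=101, qty=9): fills=none; bids=[#5:2@104 #2:3@101 #4:7@101 #6:9@101] asks=[#1:7@105]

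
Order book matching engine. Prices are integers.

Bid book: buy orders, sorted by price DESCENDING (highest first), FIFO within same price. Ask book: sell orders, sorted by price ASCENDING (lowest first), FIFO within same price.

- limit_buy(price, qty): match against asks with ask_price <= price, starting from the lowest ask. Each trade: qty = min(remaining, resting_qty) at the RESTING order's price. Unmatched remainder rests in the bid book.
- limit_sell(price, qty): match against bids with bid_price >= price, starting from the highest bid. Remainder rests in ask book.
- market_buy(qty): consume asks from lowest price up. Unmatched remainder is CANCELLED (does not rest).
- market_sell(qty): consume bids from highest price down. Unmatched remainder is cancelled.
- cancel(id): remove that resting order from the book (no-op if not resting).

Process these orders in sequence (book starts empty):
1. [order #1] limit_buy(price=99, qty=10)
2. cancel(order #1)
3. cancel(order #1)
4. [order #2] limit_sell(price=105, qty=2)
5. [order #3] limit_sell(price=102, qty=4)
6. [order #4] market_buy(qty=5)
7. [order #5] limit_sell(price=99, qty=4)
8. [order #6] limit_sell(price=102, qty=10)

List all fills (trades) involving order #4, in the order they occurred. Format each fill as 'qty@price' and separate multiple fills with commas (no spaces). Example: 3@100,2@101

Answer: 4@102,1@105

Derivation:
After op 1 [order #1] limit_buy(price=99, qty=10): fills=none; bids=[#1:10@99] asks=[-]
After op 2 cancel(order #1): fills=none; bids=[-] asks=[-]
After op 3 cancel(order #1): fills=none; bids=[-] asks=[-]
After op 4 [order #2] limit_sell(price=105, qty=2): fills=none; bids=[-] asks=[#2:2@105]
After op 5 [order #3] limit_sell(price=102, qty=4): fills=none; bids=[-] asks=[#3:4@102 #2:2@105]
After op 6 [order #4] market_buy(qty=5): fills=#4x#3:4@102 #4x#2:1@105; bids=[-] asks=[#2:1@105]
After op 7 [order #5] limit_sell(price=99, qty=4): fills=none; bids=[-] asks=[#5:4@99 #2:1@105]
After op 8 [order #6] limit_sell(price=102, qty=10): fills=none; bids=[-] asks=[#5:4@99 #6:10@102 #2:1@105]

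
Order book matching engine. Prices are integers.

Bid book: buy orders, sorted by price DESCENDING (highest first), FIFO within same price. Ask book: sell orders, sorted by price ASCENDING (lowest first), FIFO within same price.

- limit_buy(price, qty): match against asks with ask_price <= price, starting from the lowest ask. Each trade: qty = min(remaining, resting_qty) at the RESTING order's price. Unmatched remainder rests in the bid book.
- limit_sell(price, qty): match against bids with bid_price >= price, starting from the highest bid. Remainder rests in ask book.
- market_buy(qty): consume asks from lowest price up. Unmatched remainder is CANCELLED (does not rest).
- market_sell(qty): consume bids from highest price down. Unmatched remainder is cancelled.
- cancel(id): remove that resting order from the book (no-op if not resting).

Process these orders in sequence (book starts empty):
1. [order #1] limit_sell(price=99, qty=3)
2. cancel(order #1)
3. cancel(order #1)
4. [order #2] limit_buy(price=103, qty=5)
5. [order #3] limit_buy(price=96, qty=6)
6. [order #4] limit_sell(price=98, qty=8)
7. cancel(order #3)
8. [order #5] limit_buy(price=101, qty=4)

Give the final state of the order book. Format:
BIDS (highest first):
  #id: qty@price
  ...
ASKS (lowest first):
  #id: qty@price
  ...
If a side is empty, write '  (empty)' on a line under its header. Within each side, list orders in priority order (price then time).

Answer: BIDS (highest first):
  #5: 1@101
ASKS (lowest first):
  (empty)

Derivation:
After op 1 [order #1] limit_sell(price=99, qty=3): fills=none; bids=[-] asks=[#1:3@99]
After op 2 cancel(order #1): fills=none; bids=[-] asks=[-]
After op 3 cancel(order #1): fills=none; bids=[-] asks=[-]
After op 4 [order #2] limit_buy(price=103, qty=5): fills=none; bids=[#2:5@103] asks=[-]
After op 5 [order #3] limit_buy(price=96, qty=6): fills=none; bids=[#2:5@103 #3:6@96] asks=[-]
After op 6 [order #4] limit_sell(price=98, qty=8): fills=#2x#4:5@103; bids=[#3:6@96] asks=[#4:3@98]
After op 7 cancel(order #3): fills=none; bids=[-] asks=[#4:3@98]
After op 8 [order #5] limit_buy(price=101, qty=4): fills=#5x#4:3@98; bids=[#5:1@101] asks=[-]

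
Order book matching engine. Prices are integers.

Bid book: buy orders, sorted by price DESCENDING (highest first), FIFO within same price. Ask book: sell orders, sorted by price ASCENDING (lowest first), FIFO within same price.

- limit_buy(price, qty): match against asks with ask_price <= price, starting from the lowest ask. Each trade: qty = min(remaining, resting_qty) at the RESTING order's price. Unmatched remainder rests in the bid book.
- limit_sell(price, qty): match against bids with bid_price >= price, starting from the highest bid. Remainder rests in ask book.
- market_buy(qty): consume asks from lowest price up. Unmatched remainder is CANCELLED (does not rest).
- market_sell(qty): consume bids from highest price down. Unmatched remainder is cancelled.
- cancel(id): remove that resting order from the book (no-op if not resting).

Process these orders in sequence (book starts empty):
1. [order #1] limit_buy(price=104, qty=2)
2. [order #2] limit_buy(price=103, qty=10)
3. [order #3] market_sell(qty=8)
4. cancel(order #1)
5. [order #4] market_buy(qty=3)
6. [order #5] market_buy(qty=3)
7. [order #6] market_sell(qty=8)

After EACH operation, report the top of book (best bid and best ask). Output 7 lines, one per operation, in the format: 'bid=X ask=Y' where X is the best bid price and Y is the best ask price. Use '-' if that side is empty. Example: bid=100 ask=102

After op 1 [order #1] limit_buy(price=104, qty=2): fills=none; bids=[#1:2@104] asks=[-]
After op 2 [order #2] limit_buy(price=103, qty=10): fills=none; bids=[#1:2@104 #2:10@103] asks=[-]
After op 3 [order #3] market_sell(qty=8): fills=#1x#3:2@104 #2x#3:6@103; bids=[#2:4@103] asks=[-]
After op 4 cancel(order #1): fills=none; bids=[#2:4@103] asks=[-]
After op 5 [order #4] market_buy(qty=3): fills=none; bids=[#2:4@103] asks=[-]
After op 6 [order #5] market_buy(qty=3): fills=none; bids=[#2:4@103] asks=[-]
After op 7 [order #6] market_sell(qty=8): fills=#2x#6:4@103; bids=[-] asks=[-]

Answer: bid=104 ask=-
bid=104 ask=-
bid=103 ask=-
bid=103 ask=-
bid=103 ask=-
bid=103 ask=-
bid=- ask=-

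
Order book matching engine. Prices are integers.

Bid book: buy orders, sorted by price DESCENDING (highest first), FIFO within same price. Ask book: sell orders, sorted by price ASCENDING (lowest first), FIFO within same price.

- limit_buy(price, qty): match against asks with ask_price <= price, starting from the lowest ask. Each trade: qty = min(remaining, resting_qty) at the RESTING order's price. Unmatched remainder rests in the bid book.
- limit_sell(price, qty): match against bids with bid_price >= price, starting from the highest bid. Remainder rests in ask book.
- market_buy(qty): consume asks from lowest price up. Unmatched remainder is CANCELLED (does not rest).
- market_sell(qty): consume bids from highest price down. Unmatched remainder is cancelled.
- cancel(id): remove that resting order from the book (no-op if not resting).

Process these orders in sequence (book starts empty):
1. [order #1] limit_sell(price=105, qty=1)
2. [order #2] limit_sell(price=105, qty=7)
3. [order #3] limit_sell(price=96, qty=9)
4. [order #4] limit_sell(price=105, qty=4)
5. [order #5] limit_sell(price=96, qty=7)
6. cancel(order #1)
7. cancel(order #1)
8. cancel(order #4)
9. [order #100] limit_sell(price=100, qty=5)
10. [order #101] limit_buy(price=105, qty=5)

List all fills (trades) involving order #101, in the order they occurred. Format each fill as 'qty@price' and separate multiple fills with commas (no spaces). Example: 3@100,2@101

After op 1 [order #1] limit_sell(price=105, qty=1): fills=none; bids=[-] asks=[#1:1@105]
After op 2 [order #2] limit_sell(price=105, qty=7): fills=none; bids=[-] asks=[#1:1@105 #2:7@105]
After op 3 [order #3] limit_sell(price=96, qty=9): fills=none; bids=[-] asks=[#3:9@96 #1:1@105 #2:7@105]
After op 4 [order #4] limit_sell(price=105, qty=4): fills=none; bids=[-] asks=[#3:9@96 #1:1@105 #2:7@105 #4:4@105]
After op 5 [order #5] limit_sell(price=96, qty=7): fills=none; bids=[-] asks=[#3:9@96 #5:7@96 #1:1@105 #2:7@105 #4:4@105]
After op 6 cancel(order #1): fills=none; bids=[-] asks=[#3:9@96 #5:7@96 #2:7@105 #4:4@105]
After op 7 cancel(order #1): fills=none; bids=[-] asks=[#3:9@96 #5:7@96 #2:7@105 #4:4@105]
After op 8 cancel(order #4): fills=none; bids=[-] asks=[#3:9@96 #5:7@96 #2:7@105]
After op 9 [order #100] limit_sell(price=100, qty=5): fills=none; bids=[-] asks=[#3:9@96 #5:7@96 #100:5@100 #2:7@105]
After op 10 [order #101] limit_buy(price=105, qty=5): fills=#101x#3:5@96; bids=[-] asks=[#3:4@96 #5:7@96 #100:5@100 #2:7@105]

Answer: 5@96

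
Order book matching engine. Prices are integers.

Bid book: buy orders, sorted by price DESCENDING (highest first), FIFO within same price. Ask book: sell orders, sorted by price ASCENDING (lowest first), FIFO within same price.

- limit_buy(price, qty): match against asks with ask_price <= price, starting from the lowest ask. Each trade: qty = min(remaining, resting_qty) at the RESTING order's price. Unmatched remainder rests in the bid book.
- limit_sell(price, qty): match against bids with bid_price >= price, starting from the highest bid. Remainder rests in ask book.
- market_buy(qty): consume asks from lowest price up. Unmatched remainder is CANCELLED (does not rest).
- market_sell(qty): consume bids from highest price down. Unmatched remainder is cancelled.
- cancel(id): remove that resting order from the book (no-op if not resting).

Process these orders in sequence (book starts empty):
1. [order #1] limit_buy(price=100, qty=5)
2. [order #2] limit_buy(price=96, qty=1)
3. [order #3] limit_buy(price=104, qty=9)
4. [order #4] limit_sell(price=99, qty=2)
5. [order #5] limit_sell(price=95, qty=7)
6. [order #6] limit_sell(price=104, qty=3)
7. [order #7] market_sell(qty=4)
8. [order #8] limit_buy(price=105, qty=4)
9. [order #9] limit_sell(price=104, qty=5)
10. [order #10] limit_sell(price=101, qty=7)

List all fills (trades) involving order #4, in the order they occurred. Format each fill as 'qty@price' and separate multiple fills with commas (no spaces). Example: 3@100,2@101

Answer: 2@104

Derivation:
After op 1 [order #1] limit_buy(price=100, qty=5): fills=none; bids=[#1:5@100] asks=[-]
After op 2 [order #2] limit_buy(price=96, qty=1): fills=none; bids=[#1:5@100 #2:1@96] asks=[-]
After op 3 [order #3] limit_buy(price=104, qty=9): fills=none; bids=[#3:9@104 #1:5@100 #2:1@96] asks=[-]
After op 4 [order #4] limit_sell(price=99, qty=2): fills=#3x#4:2@104; bids=[#3:7@104 #1:5@100 #2:1@96] asks=[-]
After op 5 [order #5] limit_sell(price=95, qty=7): fills=#3x#5:7@104; bids=[#1:5@100 #2:1@96] asks=[-]
After op 6 [order #6] limit_sell(price=104, qty=3): fills=none; bids=[#1:5@100 #2:1@96] asks=[#6:3@104]
After op 7 [order #7] market_sell(qty=4): fills=#1x#7:4@100; bids=[#1:1@100 #2:1@96] asks=[#6:3@104]
After op 8 [order #8] limit_buy(price=105, qty=4): fills=#8x#6:3@104; bids=[#8:1@105 #1:1@100 #2:1@96] asks=[-]
After op 9 [order #9] limit_sell(price=104, qty=5): fills=#8x#9:1@105; bids=[#1:1@100 #2:1@96] asks=[#9:4@104]
After op 10 [order #10] limit_sell(price=101, qty=7): fills=none; bids=[#1:1@100 #2:1@96] asks=[#10:7@101 #9:4@104]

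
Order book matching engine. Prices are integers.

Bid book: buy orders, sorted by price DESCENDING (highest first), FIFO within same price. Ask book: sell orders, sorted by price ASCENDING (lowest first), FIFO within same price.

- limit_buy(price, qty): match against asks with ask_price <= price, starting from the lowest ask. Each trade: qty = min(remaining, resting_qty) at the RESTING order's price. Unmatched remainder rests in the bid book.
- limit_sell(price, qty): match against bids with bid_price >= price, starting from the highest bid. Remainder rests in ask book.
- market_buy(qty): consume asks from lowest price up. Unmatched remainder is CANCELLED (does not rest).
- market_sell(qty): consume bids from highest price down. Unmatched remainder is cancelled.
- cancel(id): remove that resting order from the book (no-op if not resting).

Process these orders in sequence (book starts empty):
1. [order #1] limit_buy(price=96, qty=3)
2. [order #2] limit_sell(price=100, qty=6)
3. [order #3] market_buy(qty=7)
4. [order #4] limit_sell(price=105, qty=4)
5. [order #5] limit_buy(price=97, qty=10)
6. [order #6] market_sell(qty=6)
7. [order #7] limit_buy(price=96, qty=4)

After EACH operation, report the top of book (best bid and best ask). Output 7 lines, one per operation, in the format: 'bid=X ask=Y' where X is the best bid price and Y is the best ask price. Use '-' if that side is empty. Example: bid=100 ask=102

After op 1 [order #1] limit_buy(price=96, qty=3): fills=none; bids=[#1:3@96] asks=[-]
After op 2 [order #2] limit_sell(price=100, qty=6): fills=none; bids=[#1:3@96] asks=[#2:6@100]
After op 3 [order #3] market_buy(qty=7): fills=#3x#2:6@100; bids=[#1:3@96] asks=[-]
After op 4 [order #4] limit_sell(price=105, qty=4): fills=none; bids=[#1:3@96] asks=[#4:4@105]
After op 5 [order #5] limit_buy(price=97, qty=10): fills=none; bids=[#5:10@97 #1:3@96] asks=[#4:4@105]
After op 6 [order #6] market_sell(qty=6): fills=#5x#6:6@97; bids=[#5:4@97 #1:3@96] asks=[#4:4@105]
After op 7 [order #7] limit_buy(price=96, qty=4): fills=none; bids=[#5:4@97 #1:3@96 #7:4@96] asks=[#4:4@105]

Answer: bid=96 ask=-
bid=96 ask=100
bid=96 ask=-
bid=96 ask=105
bid=97 ask=105
bid=97 ask=105
bid=97 ask=105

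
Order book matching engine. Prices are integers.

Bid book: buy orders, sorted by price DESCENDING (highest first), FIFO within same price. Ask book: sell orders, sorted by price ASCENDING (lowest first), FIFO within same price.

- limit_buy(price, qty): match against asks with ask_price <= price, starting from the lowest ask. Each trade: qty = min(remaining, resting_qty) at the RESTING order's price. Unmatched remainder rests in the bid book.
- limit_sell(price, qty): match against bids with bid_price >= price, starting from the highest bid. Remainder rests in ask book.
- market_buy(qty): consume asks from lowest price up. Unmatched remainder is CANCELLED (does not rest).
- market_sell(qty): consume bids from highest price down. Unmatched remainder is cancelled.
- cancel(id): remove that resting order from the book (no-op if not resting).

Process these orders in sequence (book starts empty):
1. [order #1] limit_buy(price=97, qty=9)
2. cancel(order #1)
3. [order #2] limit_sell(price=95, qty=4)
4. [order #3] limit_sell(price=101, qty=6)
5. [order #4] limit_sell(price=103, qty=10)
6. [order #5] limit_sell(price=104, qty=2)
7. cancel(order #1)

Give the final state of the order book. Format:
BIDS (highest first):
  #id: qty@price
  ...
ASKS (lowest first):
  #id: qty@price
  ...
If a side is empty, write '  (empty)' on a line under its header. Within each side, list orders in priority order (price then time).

Answer: BIDS (highest first):
  (empty)
ASKS (lowest first):
  #2: 4@95
  #3: 6@101
  #4: 10@103
  #5: 2@104

Derivation:
After op 1 [order #1] limit_buy(price=97, qty=9): fills=none; bids=[#1:9@97] asks=[-]
After op 2 cancel(order #1): fills=none; bids=[-] asks=[-]
After op 3 [order #2] limit_sell(price=95, qty=4): fills=none; bids=[-] asks=[#2:4@95]
After op 4 [order #3] limit_sell(price=101, qty=6): fills=none; bids=[-] asks=[#2:4@95 #3:6@101]
After op 5 [order #4] limit_sell(price=103, qty=10): fills=none; bids=[-] asks=[#2:4@95 #3:6@101 #4:10@103]
After op 6 [order #5] limit_sell(price=104, qty=2): fills=none; bids=[-] asks=[#2:4@95 #3:6@101 #4:10@103 #5:2@104]
After op 7 cancel(order #1): fills=none; bids=[-] asks=[#2:4@95 #3:6@101 #4:10@103 #5:2@104]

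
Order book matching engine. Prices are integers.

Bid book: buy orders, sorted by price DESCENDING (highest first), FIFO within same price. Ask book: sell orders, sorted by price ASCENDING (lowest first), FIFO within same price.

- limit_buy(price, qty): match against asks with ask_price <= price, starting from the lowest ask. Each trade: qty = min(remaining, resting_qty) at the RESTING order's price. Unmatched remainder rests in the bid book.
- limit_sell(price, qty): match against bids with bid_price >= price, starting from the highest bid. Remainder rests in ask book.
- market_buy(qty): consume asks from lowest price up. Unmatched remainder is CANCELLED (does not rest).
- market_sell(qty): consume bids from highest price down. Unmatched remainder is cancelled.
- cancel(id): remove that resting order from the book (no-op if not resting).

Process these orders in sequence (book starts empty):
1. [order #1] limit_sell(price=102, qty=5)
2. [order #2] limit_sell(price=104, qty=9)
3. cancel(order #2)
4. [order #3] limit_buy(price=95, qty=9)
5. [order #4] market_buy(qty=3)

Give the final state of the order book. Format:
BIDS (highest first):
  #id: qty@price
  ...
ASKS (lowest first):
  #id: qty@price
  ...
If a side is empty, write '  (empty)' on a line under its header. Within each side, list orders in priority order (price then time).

Answer: BIDS (highest first):
  #3: 9@95
ASKS (lowest first):
  #1: 2@102

Derivation:
After op 1 [order #1] limit_sell(price=102, qty=5): fills=none; bids=[-] asks=[#1:5@102]
After op 2 [order #2] limit_sell(price=104, qty=9): fills=none; bids=[-] asks=[#1:5@102 #2:9@104]
After op 3 cancel(order #2): fills=none; bids=[-] asks=[#1:5@102]
After op 4 [order #3] limit_buy(price=95, qty=9): fills=none; bids=[#3:9@95] asks=[#1:5@102]
After op 5 [order #4] market_buy(qty=3): fills=#4x#1:3@102; bids=[#3:9@95] asks=[#1:2@102]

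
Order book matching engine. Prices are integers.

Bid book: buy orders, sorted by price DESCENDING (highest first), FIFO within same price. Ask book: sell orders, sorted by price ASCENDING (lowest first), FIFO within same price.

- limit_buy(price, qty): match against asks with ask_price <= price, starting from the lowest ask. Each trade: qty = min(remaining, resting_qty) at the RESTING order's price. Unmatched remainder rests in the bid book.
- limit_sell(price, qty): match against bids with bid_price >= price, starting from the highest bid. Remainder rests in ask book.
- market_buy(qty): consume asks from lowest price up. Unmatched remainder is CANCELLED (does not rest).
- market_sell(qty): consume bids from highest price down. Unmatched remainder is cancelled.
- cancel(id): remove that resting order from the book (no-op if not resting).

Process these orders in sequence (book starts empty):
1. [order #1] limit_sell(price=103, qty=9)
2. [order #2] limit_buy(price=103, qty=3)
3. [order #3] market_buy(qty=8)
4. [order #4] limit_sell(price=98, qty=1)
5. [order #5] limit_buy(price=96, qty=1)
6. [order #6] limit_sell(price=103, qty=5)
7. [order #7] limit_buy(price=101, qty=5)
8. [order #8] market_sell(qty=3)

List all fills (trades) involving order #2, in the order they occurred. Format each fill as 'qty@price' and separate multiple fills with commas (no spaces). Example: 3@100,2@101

After op 1 [order #1] limit_sell(price=103, qty=9): fills=none; bids=[-] asks=[#1:9@103]
After op 2 [order #2] limit_buy(price=103, qty=3): fills=#2x#1:3@103; bids=[-] asks=[#1:6@103]
After op 3 [order #3] market_buy(qty=8): fills=#3x#1:6@103; bids=[-] asks=[-]
After op 4 [order #4] limit_sell(price=98, qty=1): fills=none; bids=[-] asks=[#4:1@98]
After op 5 [order #5] limit_buy(price=96, qty=1): fills=none; bids=[#5:1@96] asks=[#4:1@98]
After op 6 [order #6] limit_sell(price=103, qty=5): fills=none; bids=[#5:1@96] asks=[#4:1@98 #6:5@103]
After op 7 [order #7] limit_buy(price=101, qty=5): fills=#7x#4:1@98; bids=[#7:4@101 #5:1@96] asks=[#6:5@103]
After op 8 [order #8] market_sell(qty=3): fills=#7x#8:3@101; bids=[#7:1@101 #5:1@96] asks=[#6:5@103]

Answer: 3@103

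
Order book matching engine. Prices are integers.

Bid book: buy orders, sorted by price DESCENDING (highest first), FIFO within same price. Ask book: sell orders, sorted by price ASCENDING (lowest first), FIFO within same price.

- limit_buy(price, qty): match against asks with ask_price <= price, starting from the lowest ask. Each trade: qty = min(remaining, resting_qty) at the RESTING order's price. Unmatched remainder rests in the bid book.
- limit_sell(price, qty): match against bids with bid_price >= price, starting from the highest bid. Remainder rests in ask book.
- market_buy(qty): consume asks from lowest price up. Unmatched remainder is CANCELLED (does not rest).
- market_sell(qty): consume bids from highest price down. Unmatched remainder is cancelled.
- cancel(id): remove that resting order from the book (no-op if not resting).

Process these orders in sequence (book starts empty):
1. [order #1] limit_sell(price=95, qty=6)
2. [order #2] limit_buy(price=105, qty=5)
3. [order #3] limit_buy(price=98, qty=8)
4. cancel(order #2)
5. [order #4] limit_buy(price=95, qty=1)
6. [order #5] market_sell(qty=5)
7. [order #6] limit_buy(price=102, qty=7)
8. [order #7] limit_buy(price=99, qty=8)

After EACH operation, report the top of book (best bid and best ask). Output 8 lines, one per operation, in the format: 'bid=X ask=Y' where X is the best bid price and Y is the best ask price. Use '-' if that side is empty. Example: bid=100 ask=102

After op 1 [order #1] limit_sell(price=95, qty=6): fills=none; bids=[-] asks=[#1:6@95]
After op 2 [order #2] limit_buy(price=105, qty=5): fills=#2x#1:5@95; bids=[-] asks=[#1:1@95]
After op 3 [order #3] limit_buy(price=98, qty=8): fills=#3x#1:1@95; bids=[#3:7@98] asks=[-]
After op 4 cancel(order #2): fills=none; bids=[#3:7@98] asks=[-]
After op 5 [order #4] limit_buy(price=95, qty=1): fills=none; bids=[#3:7@98 #4:1@95] asks=[-]
After op 6 [order #5] market_sell(qty=5): fills=#3x#5:5@98; bids=[#3:2@98 #4:1@95] asks=[-]
After op 7 [order #6] limit_buy(price=102, qty=7): fills=none; bids=[#6:7@102 #3:2@98 #4:1@95] asks=[-]
After op 8 [order #7] limit_buy(price=99, qty=8): fills=none; bids=[#6:7@102 #7:8@99 #3:2@98 #4:1@95] asks=[-]

Answer: bid=- ask=95
bid=- ask=95
bid=98 ask=-
bid=98 ask=-
bid=98 ask=-
bid=98 ask=-
bid=102 ask=-
bid=102 ask=-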